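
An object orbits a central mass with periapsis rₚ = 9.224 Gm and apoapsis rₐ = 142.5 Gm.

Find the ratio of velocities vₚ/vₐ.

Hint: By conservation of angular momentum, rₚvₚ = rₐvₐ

Convert to SI: rₚ = 9.224 Gm = 9.224e+09 m; rₐ = 142.5 Gm = 1.425e+11 m.
Conservation of angular momentum gives rₚvₚ = rₐvₐ, so vₚ/vₐ = rₐ/rₚ.
vₚ/vₐ = 1.425e+11 / 9.224e+09 ≈ 15.45.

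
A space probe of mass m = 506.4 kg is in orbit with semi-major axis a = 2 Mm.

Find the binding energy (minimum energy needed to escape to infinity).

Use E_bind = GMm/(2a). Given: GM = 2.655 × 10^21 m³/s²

Convert to SI: a = 2 Mm = 2e+06 m.
Total orbital energy is E = −GMm/(2a); binding energy is E_bind = −E = GMm/(2a).
E_bind = 2.655e+21 · 506.4 / (2 · 2e+06) J ≈ 3.361e+17 J = 336.1 PJ.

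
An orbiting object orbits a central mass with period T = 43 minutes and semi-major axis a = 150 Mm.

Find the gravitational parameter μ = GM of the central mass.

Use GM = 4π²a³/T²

Convert to SI: T = 43 minutes = 2580 s; a = 150 Mm = 1.5e+08 m.
GM = 4π² · a³ / T².
GM = 4π² · (1.5e+08)³ / (2580)² m³/s² ≈ 2.002e+19 m³/s² = 2.002 × 10^19 m³/s².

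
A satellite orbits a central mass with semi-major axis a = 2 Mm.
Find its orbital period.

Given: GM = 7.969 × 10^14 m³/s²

Convert to SI: a = 2 Mm = 2e+06 m.
Kepler's third law: T = 2π √(a³ / GM).
Substituting a = 2e+06 m and GM = 7.969e+14 m³/s²:
T = 2π √((2e+06)³ / 7.969e+14) s
T ≈ 629.5 s = 10.49 minutes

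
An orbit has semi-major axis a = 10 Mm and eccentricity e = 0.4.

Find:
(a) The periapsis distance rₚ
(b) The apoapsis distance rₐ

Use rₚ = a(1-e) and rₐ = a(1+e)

Convert to SI: a = 10 Mm = 1e+07 m.
(a) rₚ = a(1 − e) = 1e+07 · (1 − 0.4) = 1e+07 · 0.6 ≈ 6e+06 m = 6 Mm.
(b) rₐ = a(1 + e) = 1e+07 · (1 + 0.4) = 1e+07 · 1.4 ≈ 1.4e+07 m = 14 Mm.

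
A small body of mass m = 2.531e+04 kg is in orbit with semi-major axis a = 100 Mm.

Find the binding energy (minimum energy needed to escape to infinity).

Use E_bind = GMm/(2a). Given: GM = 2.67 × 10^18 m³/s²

Convert to SI: a = 100 Mm = 1e+08 m.
Total orbital energy is E = −GMm/(2a); binding energy is E_bind = −E = GMm/(2a).
E_bind = 2.67e+18 · 2.531e+04 / (2 · 1e+08) J ≈ 3.379e+14 J = 337.9 TJ.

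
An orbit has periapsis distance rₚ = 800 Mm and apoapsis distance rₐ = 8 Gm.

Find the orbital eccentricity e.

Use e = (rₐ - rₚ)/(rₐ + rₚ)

Convert to SI: rₚ = 800 Mm = 8e+08 m; rₐ = 8 Gm = 8e+09 m.
e = (rₐ − rₚ) / (rₐ + rₚ).
e = (8e+09 − 8e+08) / (8e+09 + 8e+08) = 7.2e+09 / 8.8e+09 ≈ 0.8182.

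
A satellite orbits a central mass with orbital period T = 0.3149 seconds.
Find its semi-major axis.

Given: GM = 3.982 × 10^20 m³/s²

Invert Kepler's third law: a = (GM · T² / (4π²))^(1/3).
Substituting T = 0.3149 s and GM = 3.982e+20 m³/s²:
a = (3.982e+20 · (0.3149)² / (4π²))^(1/3) m
a ≈ 1e+06 m = 1 Mm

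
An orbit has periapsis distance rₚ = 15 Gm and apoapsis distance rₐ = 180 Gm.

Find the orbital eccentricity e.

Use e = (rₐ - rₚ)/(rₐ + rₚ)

Convert to SI: rₚ = 15 Gm = 1.5e+10 m; rₐ = 180 Gm = 1.8e+11 m.
e = (rₐ − rₚ) / (rₐ + rₚ).
e = (1.8e+11 − 1.5e+10) / (1.8e+11 + 1.5e+10) = 1.65e+11 / 1.95e+11 ≈ 0.8462.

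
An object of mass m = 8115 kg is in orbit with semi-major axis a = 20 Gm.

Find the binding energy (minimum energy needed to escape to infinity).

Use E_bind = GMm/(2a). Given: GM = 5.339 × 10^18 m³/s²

Convert to SI: a = 20 Gm = 2e+10 m.
Total orbital energy is E = −GMm/(2a); binding energy is E_bind = −E = GMm/(2a).
E_bind = 5.339e+18 · 8115 / (2 · 2e+10) J ≈ 1.083e+12 J = 1.083 TJ.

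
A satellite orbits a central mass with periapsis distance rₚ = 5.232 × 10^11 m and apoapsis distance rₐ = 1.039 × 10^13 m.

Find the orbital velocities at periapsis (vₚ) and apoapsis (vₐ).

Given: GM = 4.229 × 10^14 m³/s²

Use the vis-viva equation v² = GM(2/r − 1/a) with a = (rₚ + rₐ)/2 = (5.232e+11 + 1.039e+13)/2 = 5.4566e+12 m.
vₚ = √(GM · (2/rₚ − 1/a)) = √(4.229e+14 · (2/5.232e+11 − 1/5.4566e+12)) m/s ≈ 39.23 m/s = 39.23 m/s.
vₐ = √(GM · (2/rₐ − 1/a)) = √(4.229e+14 · (2/1.039e+13 − 1/5.4566e+12)) m/s ≈ 1.976 m/s = 1.976 m/s.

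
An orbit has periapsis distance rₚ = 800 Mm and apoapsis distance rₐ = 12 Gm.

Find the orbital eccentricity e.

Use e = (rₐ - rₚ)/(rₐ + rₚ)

Convert to SI: rₚ = 800 Mm = 8e+08 m; rₐ = 12 Gm = 1.2e+10 m.
e = (rₐ − rₚ) / (rₐ + rₚ).
e = (1.2e+10 − 8e+08) / (1.2e+10 + 8e+08) = 1.12e+10 / 1.28e+10 ≈ 0.875.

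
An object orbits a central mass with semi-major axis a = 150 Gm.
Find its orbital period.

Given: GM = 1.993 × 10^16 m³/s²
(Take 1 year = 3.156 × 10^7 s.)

Convert to SI: a = 150 Gm = 1.5e+11 m.
Kepler's third law: T = 2π √(a³ / GM).
Substituting a = 1.5e+11 m and GM = 1.993e+16 m³/s²:
T = 2π √((1.5e+11)³ / 1.993e+16) s
T ≈ 2.586e+09 s = 81.93 years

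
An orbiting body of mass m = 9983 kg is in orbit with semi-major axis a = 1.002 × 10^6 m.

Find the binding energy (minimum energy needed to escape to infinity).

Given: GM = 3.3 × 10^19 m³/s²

Total orbital energy is E = −GMm/(2a); binding energy is E_bind = −E = GMm/(2a).
E_bind = 3.3e+19 · 9983 / (2 · 1.002e+06) J ≈ 1.644e+17 J = 164.4 PJ.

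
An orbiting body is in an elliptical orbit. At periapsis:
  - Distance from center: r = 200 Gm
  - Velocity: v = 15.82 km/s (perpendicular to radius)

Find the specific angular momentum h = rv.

Convert to SI: r = 200 Gm = 2e+11 m; v = 15.82 km/s = 15820 m/s.
With v perpendicular to r, h = r · v.
h = 2e+11 · 15820 m²/s ≈ 3.164e+15 m²/s.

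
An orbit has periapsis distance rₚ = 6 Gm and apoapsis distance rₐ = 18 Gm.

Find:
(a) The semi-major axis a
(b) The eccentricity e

Convert to SI: rₚ = 6 Gm = 6e+09 m; rₐ = 18 Gm = 1.8e+10 m.
(a) a = (rₚ + rₐ) / 2 = (6e+09 + 1.8e+10) / 2 ≈ 1.2e+10 m = 12 Gm.
(b) e = (rₐ − rₚ) / (rₐ + rₚ) = (1.8e+10 − 6e+09) / (1.8e+10 + 6e+09) ≈ 0.5.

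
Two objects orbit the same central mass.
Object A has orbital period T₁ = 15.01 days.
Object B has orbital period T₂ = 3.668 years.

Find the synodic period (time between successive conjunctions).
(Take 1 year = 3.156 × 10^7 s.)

Convert to SI: T₁ = 15.01 days = 1.29686e+06 s; T₂ = 3.668 years = 1.15762e+08 s.
T_syn = |T₁ · T₂ / (T₁ − T₂)|.
T_syn = |1.29686e+06 · 1.15762e+08 / (1.29686e+06 − 1.15762e+08)| s ≈ 1.312e+06 s = 15.18 days.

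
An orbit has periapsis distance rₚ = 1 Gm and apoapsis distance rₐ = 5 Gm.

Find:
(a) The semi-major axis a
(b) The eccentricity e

Convert to SI: rₚ = 1 Gm = 1e+09 m; rₐ = 5 Gm = 5e+09 m.
(a) a = (rₚ + rₐ) / 2 = (1e+09 + 5e+09) / 2 ≈ 3e+09 m = 3 Gm.
(b) e = (rₐ − rₚ) / (rₐ + rₚ) = (5e+09 − 1e+09) / (5e+09 + 1e+09) ≈ 0.6667.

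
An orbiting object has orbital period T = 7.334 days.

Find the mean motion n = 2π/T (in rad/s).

Convert to SI: T = 7.334 days = 633658 s.
n = 2π / T.
n = 2π / 633658 s ≈ 9.916e-06 rad/s.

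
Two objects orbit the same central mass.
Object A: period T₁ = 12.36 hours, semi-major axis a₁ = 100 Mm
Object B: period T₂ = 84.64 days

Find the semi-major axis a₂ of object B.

Convert to SI: T₁ = 12.36 hours = 44496 s; a₁ = 100 Mm = 1e+08 m; T₂ = 84.64 days = 7.3129e+06 s.
Kepler's third law: (T₁/T₂)² = (a₁/a₂)³ ⇒ a₂ = a₁ · (T₂/T₁)^(2/3).
T₂/T₁ = 7.3129e+06 / 44496 = 164.35.
a₂ = 1e+08 · (164.35)^(2/3) m ≈ 3e+09 m = 3 Gm.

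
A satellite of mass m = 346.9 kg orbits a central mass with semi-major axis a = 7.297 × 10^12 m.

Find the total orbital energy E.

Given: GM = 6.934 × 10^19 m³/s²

E = −GMm / (2a).
E = −6.934e+19 · 346.9 / (2 · 7.297e+12) J ≈ -1.648e+09 J = -1.648 GJ.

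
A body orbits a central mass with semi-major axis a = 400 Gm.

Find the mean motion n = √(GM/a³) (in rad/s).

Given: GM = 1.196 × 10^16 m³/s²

Convert to SI: a = 400 Gm = 4e+11 m.
n = √(GM / a³).
n = √(1.196e+16 / (4e+11)³) rad/s ≈ 4.323e-10 rad/s.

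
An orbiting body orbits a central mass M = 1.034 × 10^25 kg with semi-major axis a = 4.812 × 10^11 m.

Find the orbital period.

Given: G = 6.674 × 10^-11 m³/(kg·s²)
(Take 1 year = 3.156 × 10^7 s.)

GM = G · M = 6.674e-11 · 1.034e+25 = 6.90092e+14 m³/s².
Kepler's third law: T = 2π √(a³ / GM).
Substituting a = 4.812e+11 m and GM = 6.90092e+14 m³/s²:
T = 2π √((4.812e+11)³ / 6.90092e+14) s
T ≈ 7.984e+10 s = 2530 years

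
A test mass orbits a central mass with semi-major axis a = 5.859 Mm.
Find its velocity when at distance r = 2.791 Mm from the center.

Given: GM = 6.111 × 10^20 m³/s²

Convert to SI: a = 5.859 Mm = 5.859e+06 m; r = 2.791 Mm = 2.791e+06 m.
Vis-viva: v = √(GM · (2/r − 1/a)).
2/r − 1/a = 2/2.791e+06 − 1/5.859e+06 = 5.45911e-07 m⁻¹.
v = √(6.111e+20 · 5.45911e-07) m/s ≈ 1.826e+07 m/s = 1.826e+04 km/s.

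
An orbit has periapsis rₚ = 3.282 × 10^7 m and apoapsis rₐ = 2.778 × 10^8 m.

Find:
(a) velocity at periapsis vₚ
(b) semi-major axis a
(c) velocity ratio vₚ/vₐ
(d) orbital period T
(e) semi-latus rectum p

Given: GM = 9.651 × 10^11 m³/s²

(a) With a = (rₚ + rₐ)/2 = 1.5531e+08 m, vₚ = √(GM (2/rₚ − 1/a)) = √(9.651e+11 · (2/3.282e+07 − 1/1.5531e+08)) m/s ≈ 229.3 m/s
(b) a = (rₚ + rₐ)/2 = (3.282e+07 + 2.778e+08)/2 ≈ 1.553e+08 m
(c) Conservation of angular momentum (rₚvₚ = rₐvₐ) gives vₚ/vₐ = rₐ/rₚ = 2.778e+08/3.282e+07 ≈ 8.464
(d) With a = (rₚ + rₐ)/2 = 1.5531e+08 m, T = 2π √(a³/GM) = 2π √((1.5531e+08)³/9.651e+11) s ≈ 1.238e+07 s
(e) From a = (rₚ + rₐ)/2 = 1.5531e+08 m and e = (rₐ − rₚ)/(rₐ + rₚ) = 0.788681, p = a(1 − e²) = 1.5531e+08 · (1 − (0.788681)²) ≈ 5.87e+07 m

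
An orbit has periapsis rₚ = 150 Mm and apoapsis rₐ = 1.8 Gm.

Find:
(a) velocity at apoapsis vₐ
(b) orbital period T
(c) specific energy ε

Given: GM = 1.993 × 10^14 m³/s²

Convert to SI: rₚ = 150 Mm = 1.5e+08 m; rₐ = 1.8 Gm = 1.8e+09 m.
(a) With a = (rₚ + rₐ)/2 = 9.75e+08 m, vₐ = √(GM (2/rₐ − 1/a)) = √(1.993e+14 · (2/1.8e+09 − 1/9.75e+08)) m/s ≈ 130.5 m/s
(b) With a = (rₚ + rₐ)/2 = 9.75e+08 m, T = 2π √(a³/GM) = 2π √((9.75e+08)³/1.993e+14) s ≈ 1.355e+07 s
(c) With a = (rₚ + rₐ)/2 = 9.75e+08 m, ε = −GM/(2a) = −1.993e+14/(2 · 9.75e+08) J/kg ≈ -1.022e+05 J/kg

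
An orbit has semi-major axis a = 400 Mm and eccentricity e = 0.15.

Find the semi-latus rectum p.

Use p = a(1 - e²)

Convert to SI: a = 400 Mm = 4e+08 m.
p = a (1 − e²).
p = 4e+08 · (1 − (0.15)²) = 4e+08 · 0.9775 ≈ 3.91e+08 m = 391 Mm.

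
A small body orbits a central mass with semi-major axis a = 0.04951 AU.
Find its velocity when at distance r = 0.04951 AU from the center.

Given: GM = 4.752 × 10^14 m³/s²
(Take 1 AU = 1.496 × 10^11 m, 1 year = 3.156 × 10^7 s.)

Convert to SI: a = 0.04951 AU = 7.4067e+09 m; r = 0.04951 AU = 7.4067e+09 m.
Vis-viva: v = √(GM · (2/r − 1/a)).
2/r − 1/a = 2/7.4067e+09 − 1/7.4067e+09 = 1.35013e-10 m⁻¹.
v = √(4.752e+14 · 1.35013e-10) m/s ≈ 253.3 m/s = 0.05344 AU/year.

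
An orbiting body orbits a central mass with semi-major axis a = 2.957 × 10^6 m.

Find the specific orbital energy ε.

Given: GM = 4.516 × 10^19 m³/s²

ε = −GM / (2a).
ε = −4.516e+19 / (2 · 2.957e+06) J/kg ≈ -7.636e+12 J/kg = -7636 GJ/kg.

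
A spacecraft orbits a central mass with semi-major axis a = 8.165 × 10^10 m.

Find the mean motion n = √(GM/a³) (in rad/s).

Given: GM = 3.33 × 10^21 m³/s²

n = √(GM / a³).
n = √(3.33e+21 / (8.165e+10)³) rad/s ≈ 2.473e-06 rad/s.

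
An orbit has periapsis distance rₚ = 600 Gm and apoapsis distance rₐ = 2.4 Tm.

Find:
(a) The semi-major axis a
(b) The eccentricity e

Convert to SI: rₚ = 600 Gm = 6e+11 m; rₐ = 2.4 Tm = 2.4e+12 m.
(a) a = (rₚ + rₐ) / 2 = (6e+11 + 2.4e+12) / 2 ≈ 1.5e+12 m = 1.5 Tm.
(b) e = (rₐ − rₚ) / (rₐ + rₚ) = (2.4e+12 − 6e+11) / (2.4e+12 + 6e+11) ≈ 0.6.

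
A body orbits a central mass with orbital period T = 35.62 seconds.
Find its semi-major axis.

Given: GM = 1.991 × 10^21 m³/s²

Invert Kepler's third law: a = (GM · T² / (4π²))^(1/3).
Substituting T = 35.62 s and GM = 1.991e+21 m³/s²:
a = (1.991e+21 · (35.62)² / (4π²))^(1/3) m
a ≈ 4e+07 m = 40 Mm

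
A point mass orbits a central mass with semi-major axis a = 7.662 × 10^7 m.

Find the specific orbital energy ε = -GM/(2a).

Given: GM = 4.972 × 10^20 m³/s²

ε = −GM / (2a).
ε = −4.972e+20 / (2 · 7.662e+07) J/kg ≈ -3.245e+12 J/kg = -3245 GJ/kg.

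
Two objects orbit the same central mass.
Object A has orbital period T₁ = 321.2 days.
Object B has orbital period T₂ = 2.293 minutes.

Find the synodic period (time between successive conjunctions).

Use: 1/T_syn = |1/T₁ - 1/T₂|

Convert to SI: T₁ = 321.2 days = 2.77517e+07 s; T₂ = 2.293 minutes = 137.58 s.
T_syn = |T₁ · T₂ / (T₁ − T₂)|.
T_syn = |2.77517e+07 · 137.58 / (2.77517e+07 − 137.58)| s ≈ 137.6 s = 2.293 minutes.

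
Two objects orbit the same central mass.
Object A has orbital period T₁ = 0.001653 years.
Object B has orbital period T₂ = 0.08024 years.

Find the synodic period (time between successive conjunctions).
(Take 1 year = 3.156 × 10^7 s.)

Convert to SI: T₁ = 0.001653 years = 52168.7 s; T₂ = 0.08024 years = 2.53237e+06 s.
T_syn = |T₁ · T₂ / (T₁ − T₂)|.
T_syn = |52168.7 · 2.53237e+06 / (52168.7 − 2.53237e+06)| s ≈ 5.327e+04 s = 0.001688 years.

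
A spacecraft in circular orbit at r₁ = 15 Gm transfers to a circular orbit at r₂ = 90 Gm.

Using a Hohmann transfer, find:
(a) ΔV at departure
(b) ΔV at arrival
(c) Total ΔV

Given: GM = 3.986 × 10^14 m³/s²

Convert to SI: r₁ = 15 Gm = 1.5e+10 m; r₂ = 90 Gm = 9e+10 m.
Transfer semi-major axis: a_t = (r₁ + r₂)/2 = (1.5e+10 + 9e+10)/2 = 5.25e+10 m.
Circular speeds: v₁ = √(GM/r₁) = 163.013 m/s, v₂ = √(GM/r₂) = 66.5499 m/s.
Transfer speeds (vis-viva v² = GM(2/r − 1/a_t)): v₁ᵗ = 213.434 m/s, v₂ᵗ = 35.5724 m/s.
(a) ΔV₁ = |v₁ᵗ − v₁| ≈ 50.42 m/s = 50.42 m/s.
(b) ΔV₂ = |v₂ − v₂ᵗ| ≈ 30.98 m/s = 30.98 m/s.
(c) ΔV_total = ΔV₁ + ΔV₂ ≈ 81.4 m/s = 81.4 m/s.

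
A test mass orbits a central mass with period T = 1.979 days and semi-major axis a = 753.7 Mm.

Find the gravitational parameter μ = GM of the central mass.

Convert to SI: T = 1.979 days = 170986 s; a = 753.7 Mm = 7.537e+08 m.
GM = 4π² · a³ / T².
GM = 4π² · (7.537e+08)³ / (170986)² m³/s² ≈ 5.781e+17 m³/s² = 5.781 × 10^17 m³/s².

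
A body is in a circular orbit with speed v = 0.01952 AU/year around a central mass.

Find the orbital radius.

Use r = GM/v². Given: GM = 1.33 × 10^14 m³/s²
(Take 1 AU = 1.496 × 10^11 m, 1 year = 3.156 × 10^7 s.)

Convert to SI: v = 0.01952 AU/year = 92.5283 m/s.
For a circular orbit, v² = GM / r, so r = GM / v².
r = 1.33e+14 / (92.5283)² m ≈ 1.553e+10 m = 0.1038 AU.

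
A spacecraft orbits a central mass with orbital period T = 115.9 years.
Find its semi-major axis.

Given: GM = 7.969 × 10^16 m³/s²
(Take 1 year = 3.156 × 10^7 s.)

Convert to SI: T = 115.9 years = 3.6578e+09 s.
Invert Kepler's third law: a = (GM · T² / (4π²))^(1/3).
Substituting T = 3.6578e+09 s and GM = 7.969e+16 m³/s²:
a = (7.969e+16 · (3.6578e+09)² / (4π²))^(1/3) m
a ≈ 3e+11 m = 300 Gm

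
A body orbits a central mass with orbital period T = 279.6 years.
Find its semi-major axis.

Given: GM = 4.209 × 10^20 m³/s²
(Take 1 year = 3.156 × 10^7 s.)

Convert to SI: T = 279.6 years = 8.82418e+09 s.
Invert Kepler's third law: a = (GM · T² / (4π²))^(1/3).
Substituting T = 8.82418e+09 s and GM = 4.209e+20 m³/s²:
a = (4.209e+20 · (8.82418e+09)² / (4π²))^(1/3) m
a ≈ 9.398e+12 m = 9.398 × 10^12 m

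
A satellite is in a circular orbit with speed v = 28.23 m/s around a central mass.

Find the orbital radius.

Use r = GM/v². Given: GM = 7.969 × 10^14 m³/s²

For a circular orbit, v² = GM / r, so r = GM / v².
r = 7.969e+14 / (28.23)² m ≈ 1e+12 m = 1000 Gm.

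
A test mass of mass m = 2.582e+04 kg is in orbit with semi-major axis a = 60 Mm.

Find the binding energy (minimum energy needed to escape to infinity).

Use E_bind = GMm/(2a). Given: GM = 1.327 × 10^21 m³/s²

Convert to SI: a = 60 Mm = 6e+07 m.
Total orbital energy is E = −GMm/(2a); binding energy is E_bind = −E = GMm/(2a).
E_bind = 1.327e+21 · 2.582e+04 / (2 · 6e+07) J ≈ 2.855e+17 J = 285.5 PJ.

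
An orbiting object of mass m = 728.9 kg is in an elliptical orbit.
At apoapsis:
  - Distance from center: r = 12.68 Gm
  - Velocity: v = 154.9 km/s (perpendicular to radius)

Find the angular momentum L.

Convert to SI: r = 12.68 Gm = 1.268e+10 m; v = 154.9 km/s = 154900 m/s.
Since v is perpendicular to r, L = m · v · r.
L = 728.9 · 154900 · 1.268e+10 kg·m²/s ≈ 1.432e+18 kg·m²/s.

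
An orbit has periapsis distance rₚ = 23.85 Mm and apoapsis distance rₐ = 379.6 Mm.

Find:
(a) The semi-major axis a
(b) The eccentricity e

Convert to SI: rₚ = 23.85 Mm = 2.385e+07 m; rₐ = 379.6 Mm = 3.796e+08 m.
(a) a = (rₚ + rₐ) / 2 = (2.385e+07 + 3.796e+08) / 2 ≈ 2.017e+08 m = 201.7 Mm.
(b) e = (rₐ − rₚ) / (rₐ + rₚ) = (3.796e+08 − 2.385e+07) / (3.796e+08 + 2.385e+07) ≈ 0.8818.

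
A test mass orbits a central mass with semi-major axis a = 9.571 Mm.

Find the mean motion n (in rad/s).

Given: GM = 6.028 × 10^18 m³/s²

Convert to SI: a = 9.571 Mm = 9.571e+06 m.
n = √(GM / a³).
n = √(6.028e+18 / (9.571e+06)³) rad/s ≈ 0.08292 rad/s.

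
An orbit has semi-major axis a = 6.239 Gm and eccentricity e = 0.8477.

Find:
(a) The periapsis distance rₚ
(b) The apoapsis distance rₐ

Convert to SI: a = 6.239 Gm = 6.239e+09 m.
(a) rₚ = a(1 − e) = 6.239e+09 · (1 − 0.8477) = 6.239e+09 · 0.1523 ≈ 9.502e+08 m = 950.2 Mm.
(b) rₐ = a(1 + e) = 6.239e+09 · (1 + 0.8477) = 6.239e+09 · 1.8477 ≈ 1.153e+10 m = 11.53 Gm.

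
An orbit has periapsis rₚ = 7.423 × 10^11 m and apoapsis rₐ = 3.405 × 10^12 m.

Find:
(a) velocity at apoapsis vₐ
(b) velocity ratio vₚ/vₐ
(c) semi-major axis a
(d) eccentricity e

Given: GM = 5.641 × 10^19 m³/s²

(a) With a = (rₚ + rₐ)/2 = 2.07365e+12 m, vₐ = √(GM (2/rₐ − 1/a)) = √(5.641e+19 · (2/3.405e+12 − 1/2.07365e+12)) m/s ≈ 2435 m/s
(b) Conservation of angular momentum (rₚvₚ = rₐvₐ) gives vₚ/vₐ = rₐ/rₚ = 3.405e+12/7.423e+11 ≈ 4.587
(c) a = (rₚ + rₐ)/2 = (7.423e+11 + 3.405e+12)/2 ≈ 2.074e+12 m
(d) e = (rₐ − rₚ)/(rₐ + rₚ) = (3.405e+12 − 7.423e+11)/(3.405e+12 + 7.423e+11) ≈ 0.642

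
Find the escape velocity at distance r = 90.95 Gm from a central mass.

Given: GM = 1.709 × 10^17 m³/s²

Convert to SI: r = 90.95 Gm = 9.095e+10 m.
Escape velocity comes from setting total energy to zero: ½v² − GM/r = 0 ⇒ v_esc = √(2GM / r).
v_esc = √(2 · 1.709e+17 / 9.095e+10) m/s ≈ 1939 m/s = 1.939 km/s.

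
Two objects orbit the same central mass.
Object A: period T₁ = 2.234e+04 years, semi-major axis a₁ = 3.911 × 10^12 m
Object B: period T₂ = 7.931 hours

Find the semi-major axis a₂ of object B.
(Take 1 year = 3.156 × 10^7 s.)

Convert to SI: T₁ = 2.234e+04 years = 7.0505e+11 s; T₂ = 7.931 hours = 28551.6 s.
Kepler's third law: (T₁/T₂)² = (a₁/a₂)³ ⇒ a₂ = a₁ · (T₂/T₁)^(2/3).
T₂/T₁ = 28551.6 / 7.0505e+11 = 4.04958e-08.
a₂ = 3.911e+12 · (4.04958e-08)^(2/3) m ≈ 4.612e+07 m = 4.612 × 10^7 m.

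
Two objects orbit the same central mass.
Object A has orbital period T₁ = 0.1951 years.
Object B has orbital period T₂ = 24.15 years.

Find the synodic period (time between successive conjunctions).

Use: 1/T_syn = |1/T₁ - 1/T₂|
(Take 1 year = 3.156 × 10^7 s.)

Convert to SI: T₁ = 0.1951 years = 6.15736e+06 s; T₂ = 24.15 years = 7.62174e+08 s.
T_syn = |T₁ · T₂ / (T₁ − T₂)|.
T_syn = |6.15736e+06 · 7.62174e+08 / (6.15736e+06 − 7.62174e+08)| s ≈ 6.208e+06 s = 0.1967 years.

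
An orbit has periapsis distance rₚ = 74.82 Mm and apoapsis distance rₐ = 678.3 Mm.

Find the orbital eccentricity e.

Convert to SI: rₚ = 74.82 Mm = 7.482e+07 m; rₐ = 678.3 Mm = 6.783e+08 m.
e = (rₐ − rₚ) / (rₐ + rₚ).
e = (6.783e+08 − 7.482e+07) / (6.783e+08 + 7.482e+07) = 6.0348e+08 / 7.5312e+08 ≈ 0.8013.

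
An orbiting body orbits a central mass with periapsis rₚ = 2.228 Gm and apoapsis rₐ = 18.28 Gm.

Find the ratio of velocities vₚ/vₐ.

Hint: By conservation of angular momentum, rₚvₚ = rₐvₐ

Convert to SI: rₚ = 2.228 Gm = 2.228e+09 m; rₐ = 18.28 Gm = 1.828e+10 m.
Conservation of angular momentum gives rₚvₚ = rₐvₐ, so vₚ/vₐ = rₐ/rₚ.
vₚ/vₐ = 1.828e+10 / 2.228e+09 ≈ 8.205.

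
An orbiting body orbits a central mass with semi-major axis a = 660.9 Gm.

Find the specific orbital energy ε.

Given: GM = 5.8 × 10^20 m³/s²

Convert to SI: a = 660.9 Gm = 6.609e+11 m.
ε = −GM / (2a).
ε = −5.8e+20 / (2 · 6.609e+11) J/kg ≈ -4.388e+08 J/kg = -438.8 MJ/kg.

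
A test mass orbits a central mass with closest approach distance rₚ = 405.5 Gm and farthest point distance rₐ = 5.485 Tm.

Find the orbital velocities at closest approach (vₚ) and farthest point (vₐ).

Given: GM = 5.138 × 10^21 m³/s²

Convert to SI: rₚ = 405.5 Gm = 4.055e+11 m; rₐ = 5.485 Tm = 5.485e+12 m.
Use the vis-viva equation v² = GM(2/r − 1/a) with a = (rₚ + rₐ)/2 = (4.055e+11 + 5.485e+12)/2 = 2.94525e+12 m.
vₚ = √(GM · (2/rₚ − 1/a)) = √(5.138e+21 · (2/4.055e+11 − 1/2.94525e+12)) m/s ≈ 1.536e+05 m/s = 153.6 km/s.
vₐ = √(GM · (2/rₐ − 1/a)) = √(5.138e+21 · (2/5.485e+12 − 1/2.94525e+12)) m/s ≈ 1.136e+04 m/s = 11.36 km/s.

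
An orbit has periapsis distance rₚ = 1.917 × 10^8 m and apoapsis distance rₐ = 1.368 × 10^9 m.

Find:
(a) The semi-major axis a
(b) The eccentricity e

(a) a = (rₚ + rₐ) / 2 = (1.917e+08 + 1.368e+09) / 2 ≈ 7.798e+08 m = 7.798 × 10^8 m.
(b) e = (rₐ − rₚ) / (rₐ + rₚ) = (1.368e+09 − 1.917e+08) / (1.368e+09 + 1.917e+08) ≈ 0.7542.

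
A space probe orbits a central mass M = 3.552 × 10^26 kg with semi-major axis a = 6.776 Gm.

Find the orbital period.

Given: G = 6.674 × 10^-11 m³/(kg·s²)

Convert to SI: a = 6.776 Gm = 6.776e+09 m.
GM = G · M = 6.674e-11 · 3.552e+26 = 2.3706e+16 m³/s².
Kepler's third law: T = 2π √(a³ / GM).
Substituting a = 6.776e+09 m and GM = 2.3706e+16 m³/s²:
T = 2π √((6.776e+09)³ / 2.3706e+16) s
T ≈ 2.276e+07 s = 263.4 days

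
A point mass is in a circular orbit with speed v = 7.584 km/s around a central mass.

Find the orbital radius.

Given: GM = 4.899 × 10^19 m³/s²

Convert to SI: v = 7.584 km/s = 7584 m/s.
For a circular orbit, v² = GM / r, so r = GM / v².
r = 4.899e+19 / (7584)² m ≈ 8.517e+11 m = 851.7 Gm.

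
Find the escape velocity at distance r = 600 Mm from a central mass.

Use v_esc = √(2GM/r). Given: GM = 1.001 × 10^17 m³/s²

Convert to SI: r = 600 Mm = 6e+08 m.
Escape velocity comes from setting total energy to zero: ½v² − GM/r = 0 ⇒ v_esc = √(2GM / r).
v_esc = √(2 · 1.001e+17 / 6e+08) m/s ≈ 1.827e+04 m/s = 18.27 km/s.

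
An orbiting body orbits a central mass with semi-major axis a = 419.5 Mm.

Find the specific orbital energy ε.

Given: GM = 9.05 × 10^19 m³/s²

Convert to SI: a = 419.5 Mm = 4.195e+08 m.
ε = −GM / (2a).
ε = −9.05e+19 / (2 · 4.195e+08) J/kg ≈ -1.079e+11 J/kg = -107.9 GJ/kg.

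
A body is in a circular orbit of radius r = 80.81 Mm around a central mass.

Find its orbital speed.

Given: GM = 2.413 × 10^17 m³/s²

Convert to SI: r = 80.81 Mm = 8.081e+07 m.
For a circular orbit, gravity supplies the centripetal force, so v = √(GM / r).
v = √(2.413e+17 / 8.081e+07) m/s ≈ 5.464e+04 m/s = 54.64 km/s.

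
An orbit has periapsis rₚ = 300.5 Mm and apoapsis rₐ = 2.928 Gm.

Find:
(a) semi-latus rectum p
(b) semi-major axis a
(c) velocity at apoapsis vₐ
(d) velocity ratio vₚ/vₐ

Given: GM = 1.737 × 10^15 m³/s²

Convert to SI: rₚ = 300.5 Mm = 3.005e+08 m; rₐ = 2.928 Gm = 2.928e+09 m.
(a) From a = (rₚ + rₐ)/2 = 1.61425e+09 m and e = (rₐ − rₚ)/(rₐ + rₚ) = 0.813845, p = a(1 − e²) = 1.61425e+09 · (1 − (0.813845)²) ≈ 5.451e+08 m
(b) a = (rₚ + rₐ)/2 = (3.005e+08 + 2.928e+09)/2 ≈ 1.614e+09 m
(c) With a = (rₚ + rₐ)/2 = 1.61425e+09 m, vₐ = √(GM (2/rₐ − 1/a)) = √(1.737e+15 · (2/2.928e+09 − 1/1.61425e+09)) m/s ≈ 332.3 m/s
(d) Conservation of angular momentum (rₚvₚ = rₐvₐ) gives vₚ/vₐ = rₐ/rₚ = 2.928e+09/3.005e+08 ≈ 9.744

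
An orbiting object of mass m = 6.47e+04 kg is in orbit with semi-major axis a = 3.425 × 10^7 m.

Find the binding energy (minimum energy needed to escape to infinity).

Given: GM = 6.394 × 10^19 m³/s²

Total orbital energy is E = −GMm/(2a); binding energy is E_bind = −E = GMm/(2a).
E_bind = 6.394e+19 · 6.47e+04 / (2 · 3.425e+07) J ≈ 6.039e+16 J = 60.39 PJ.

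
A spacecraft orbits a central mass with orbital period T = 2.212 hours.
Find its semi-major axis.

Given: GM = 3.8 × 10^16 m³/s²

Convert to SI: T = 2.212 hours = 7963.2 s.
Invert Kepler's third law: a = (GM · T² / (4π²))^(1/3).
Substituting T = 7963.2 s and GM = 3.8e+16 m³/s²:
a = (3.8e+16 · (7963.2)² / (4π²))^(1/3) m
a ≈ 3.937e+07 m = 39.37 Mm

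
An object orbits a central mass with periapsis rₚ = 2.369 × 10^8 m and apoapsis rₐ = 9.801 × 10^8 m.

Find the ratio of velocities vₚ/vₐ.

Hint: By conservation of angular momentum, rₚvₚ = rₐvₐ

Conservation of angular momentum gives rₚvₚ = rₐvₐ, so vₚ/vₐ = rₐ/rₚ.
vₚ/vₐ = 9.801e+08 / 2.369e+08 ≈ 4.137.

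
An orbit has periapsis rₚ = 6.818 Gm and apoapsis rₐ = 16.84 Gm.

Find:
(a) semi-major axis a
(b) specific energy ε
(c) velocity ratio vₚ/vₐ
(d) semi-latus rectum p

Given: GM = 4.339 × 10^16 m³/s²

Convert to SI: rₚ = 6.818 Gm = 6.818e+09 m; rₐ = 16.84 Gm = 1.684e+10 m.
(a) a = (rₚ + rₐ)/2 = (6.818e+09 + 1.684e+10)/2 ≈ 1.183e+10 m
(b) With a = (rₚ + rₐ)/2 = 1.1829e+10 m, ε = −GM/(2a) = −4.339e+16/(2 · 1.1829e+10) J/kg ≈ -1.834e+06 J/kg
(c) Conservation of angular momentum (rₚvₚ = rₐvₐ) gives vₚ/vₐ = rₐ/rₚ = 1.684e+10/6.818e+09 ≈ 2.47
(d) From a = (rₚ + rₐ)/2 = 1.1829e+10 m and e = (rₐ − rₚ)/(rₐ + rₚ) = 0.42362, p = a(1 − e²) = 1.1829e+10 · (1 − (0.42362)²) ≈ 9.706e+09 m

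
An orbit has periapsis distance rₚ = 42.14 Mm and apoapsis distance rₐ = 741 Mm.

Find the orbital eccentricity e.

Convert to SI: rₚ = 42.14 Mm = 4.214e+07 m; rₐ = 741 Mm = 7.41e+08 m.
e = (rₐ − rₚ) / (rₐ + rₚ).
e = (7.41e+08 − 4.214e+07) / (7.41e+08 + 4.214e+07) = 6.9886e+08 / 7.8314e+08 ≈ 0.8924.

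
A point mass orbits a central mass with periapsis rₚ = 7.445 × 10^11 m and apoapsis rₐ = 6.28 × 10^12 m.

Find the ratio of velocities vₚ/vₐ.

Conservation of angular momentum gives rₚvₚ = rₐvₐ, so vₚ/vₐ = rₐ/rₚ.
vₚ/vₐ = 6.28e+12 / 7.445e+11 ≈ 8.435.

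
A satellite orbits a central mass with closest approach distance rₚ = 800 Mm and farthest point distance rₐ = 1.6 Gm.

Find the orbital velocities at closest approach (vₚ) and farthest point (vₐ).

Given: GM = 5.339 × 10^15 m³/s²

Convert to SI: rₚ = 800 Mm = 8e+08 m; rₐ = 1.6 Gm = 1.6e+09 m.
Use the vis-viva equation v² = GM(2/r − 1/a) with a = (rₚ + rₐ)/2 = (8e+08 + 1.6e+09)/2 = 1.2e+09 m.
vₚ = √(GM · (2/rₚ − 1/a)) = √(5.339e+15 · (2/8e+08 − 1/1.2e+09)) m/s ≈ 2983 m/s = 2.983 km/s.
vₐ = √(GM · (2/rₐ − 1/a)) = √(5.339e+15 · (2/1.6e+09 − 1/1.2e+09)) m/s ≈ 1492 m/s = 1.492 km/s.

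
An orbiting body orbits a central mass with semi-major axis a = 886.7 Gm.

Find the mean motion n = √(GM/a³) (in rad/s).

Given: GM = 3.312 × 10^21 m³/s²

Convert to SI: a = 886.7 Gm = 8.867e+11 m.
n = √(GM / a³).
n = √(3.312e+21 / (8.867e+11)³) rad/s ≈ 6.893e-08 rad/s.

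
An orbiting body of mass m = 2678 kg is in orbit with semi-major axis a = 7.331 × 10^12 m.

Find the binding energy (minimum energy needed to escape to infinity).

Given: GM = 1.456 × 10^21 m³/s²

Total orbital energy is E = −GMm/(2a); binding energy is E_bind = −E = GMm/(2a).
E_bind = 1.456e+21 · 2678 / (2 · 7.331e+12) J ≈ 2.659e+11 J = 265.9 GJ.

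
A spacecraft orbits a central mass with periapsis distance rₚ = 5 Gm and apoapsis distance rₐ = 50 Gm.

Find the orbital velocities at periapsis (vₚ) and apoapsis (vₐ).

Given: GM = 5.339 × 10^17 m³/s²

Convert to SI: rₚ = 5 Gm = 5e+09 m; rₐ = 50 Gm = 5e+10 m.
Use the vis-viva equation v² = GM(2/r − 1/a) with a = (rₚ + rₐ)/2 = (5e+09 + 5e+10)/2 = 2.75e+10 m.
vₚ = √(GM · (2/rₚ − 1/a)) = √(5.339e+17 · (2/5e+09 − 1/2.75e+10)) m/s ≈ 1.393e+04 m/s = 13.93 km/s.
vₐ = √(GM · (2/rₐ − 1/a)) = √(5.339e+17 · (2/5e+10 − 1/2.75e+10)) m/s ≈ 1393 m/s = 1.393 km/s.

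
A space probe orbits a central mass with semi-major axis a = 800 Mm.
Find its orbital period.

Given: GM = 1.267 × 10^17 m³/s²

Convert to SI: a = 800 Mm = 8e+08 m.
Kepler's third law: T = 2π √(a³ / GM).
Substituting a = 8e+08 m and GM = 1.267e+17 m³/s²:
T = 2π √((8e+08)³ / 1.267e+17) s
T ≈ 3.994e+05 s = 4.623 days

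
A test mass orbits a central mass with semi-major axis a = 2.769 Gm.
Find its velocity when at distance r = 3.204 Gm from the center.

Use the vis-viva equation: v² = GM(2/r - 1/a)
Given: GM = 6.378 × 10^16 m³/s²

Convert to SI: a = 2.769 Gm = 2.769e+09 m; r = 3.204 Gm = 3.204e+09 m.
Vis-viva: v = √(GM · (2/r − 1/a)).
2/r − 1/a = 2/3.204e+09 − 1/2.769e+09 = 2.63079e-10 m⁻¹.
v = √(6.378e+16 · 2.63079e-10) m/s ≈ 4096 m/s = 4.096 km/s.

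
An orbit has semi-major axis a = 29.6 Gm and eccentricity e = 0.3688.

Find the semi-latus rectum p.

Convert to SI: a = 29.6 Gm = 2.96e+10 m.
p = a (1 − e²).
p = 2.96e+10 · (1 − (0.3688)²) = 2.96e+10 · 0.863987 ≈ 2.557e+10 m = 25.57 Gm.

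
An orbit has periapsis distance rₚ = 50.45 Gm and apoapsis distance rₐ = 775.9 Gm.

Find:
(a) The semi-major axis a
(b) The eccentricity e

Convert to SI: rₚ = 50.45 Gm = 5.045e+10 m; rₐ = 775.9 Gm = 7.759e+11 m.
(a) a = (rₚ + rₐ) / 2 = (5.045e+10 + 7.759e+11) / 2 ≈ 4.132e+11 m = 413.2 Gm.
(b) e = (rₐ − rₚ) / (rₐ + rₚ) = (7.759e+11 − 5.045e+10) / (7.759e+11 + 5.045e+10) ≈ 0.8779.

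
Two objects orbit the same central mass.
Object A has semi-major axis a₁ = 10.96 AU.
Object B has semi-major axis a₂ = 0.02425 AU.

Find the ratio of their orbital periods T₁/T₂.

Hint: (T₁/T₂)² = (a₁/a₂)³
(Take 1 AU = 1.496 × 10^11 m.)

Convert to SI: a₁ = 10.96 AU = 1.63962e+12 m; a₂ = 0.02425 AU = 3.6278e+09 m.
From Kepler's third law, (T₁/T₂)² = (a₁/a₂)³, so T₁/T₂ = (a₁/a₂)^(3/2).
a₁/a₂ = 1.63962e+12 / 3.6278e+09 = 451.959.
T₁/T₂ = (451.959)^(3/2) ≈ 9608.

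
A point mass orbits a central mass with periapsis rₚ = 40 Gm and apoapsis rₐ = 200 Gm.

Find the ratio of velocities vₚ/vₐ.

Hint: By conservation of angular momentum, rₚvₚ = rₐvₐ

Convert to SI: rₚ = 40 Gm = 4e+10 m; rₐ = 200 Gm = 2e+11 m.
Conservation of angular momentum gives rₚvₚ = rₐvₐ, so vₚ/vₐ = rₐ/rₚ.
vₚ/vₐ = 2e+11 / 4e+10 ≈ 5.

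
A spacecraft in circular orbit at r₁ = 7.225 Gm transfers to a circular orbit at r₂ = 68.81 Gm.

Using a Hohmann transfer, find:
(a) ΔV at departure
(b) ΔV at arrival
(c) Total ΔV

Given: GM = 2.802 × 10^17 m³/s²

Convert to SI: r₁ = 7.225 Gm = 7.225e+09 m; r₂ = 68.81 Gm = 6.881e+10 m.
Transfer semi-major axis: a_t = (r₁ + r₂)/2 = (7.225e+09 + 6.881e+10)/2 = 3.80175e+10 m.
Circular speeds: v₁ = √(GM/r₁) = 6227.52 m/s, v₂ = √(GM/r₂) = 2017.94 m/s.
Transfer speeds (vis-viva v² = GM(2/r − 1/a_t)): v₁ᵗ = 8378.17 m/s, v₂ᵗ = 879.702 m/s.
(a) ΔV₁ = |v₁ᵗ − v₁| ≈ 2151 m/s = 2.151 km/s.
(b) ΔV₂ = |v₂ − v₂ᵗ| ≈ 1138 m/s = 1.138 km/s.
(c) ΔV_total = ΔV₁ + ΔV₂ ≈ 3289 m/s = 3.289 km/s.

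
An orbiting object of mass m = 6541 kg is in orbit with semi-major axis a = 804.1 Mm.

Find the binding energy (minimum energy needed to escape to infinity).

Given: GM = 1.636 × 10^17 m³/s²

Convert to SI: a = 804.1 Mm = 8.041e+08 m.
Total orbital energy is E = −GMm/(2a); binding energy is E_bind = −E = GMm/(2a).
E_bind = 1.636e+17 · 6541 / (2 · 8.041e+08) J ≈ 6.654e+11 J = 665.4 GJ.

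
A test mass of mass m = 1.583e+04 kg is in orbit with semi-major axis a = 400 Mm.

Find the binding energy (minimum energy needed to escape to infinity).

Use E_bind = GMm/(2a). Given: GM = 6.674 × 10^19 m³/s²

Convert to SI: a = 400 Mm = 4e+08 m.
Total orbital energy is E = −GMm/(2a); binding energy is E_bind = −E = GMm/(2a).
E_bind = 6.674e+19 · 1.583e+04 / (2 · 4e+08) J ≈ 1.321e+15 J = 1.321 PJ.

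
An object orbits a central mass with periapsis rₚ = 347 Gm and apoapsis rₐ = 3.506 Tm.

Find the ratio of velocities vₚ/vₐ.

Convert to SI: rₚ = 347 Gm = 3.47e+11 m; rₐ = 3.506 Tm = 3.506e+12 m.
Conservation of angular momentum gives rₚvₚ = rₐvₐ, so vₚ/vₐ = rₐ/rₚ.
vₚ/vₐ = 3.506e+12 / 3.47e+11 ≈ 10.1.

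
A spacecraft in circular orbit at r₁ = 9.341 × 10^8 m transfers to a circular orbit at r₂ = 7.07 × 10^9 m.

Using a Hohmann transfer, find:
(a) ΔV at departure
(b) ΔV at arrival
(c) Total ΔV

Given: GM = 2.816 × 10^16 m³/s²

Transfer semi-major axis: a_t = (r₁ + r₂)/2 = (9.341e+08 + 7.07e+09)/2 = 4.00205e+09 m.
Circular speeds: v₁ = √(GM/r₁) = 5490.6 m/s, v₂ = √(GM/r₂) = 1995.75 m/s.
Transfer speeds (vis-viva v² = GM(2/r − 1/a_t)): v₁ᵗ = 7297.74 m/s, v₂ᵗ = 964.189 m/s.
(a) ΔV₁ = |v₁ᵗ − v₁| ≈ 1807 m/s = 1.807 km/s.
(b) ΔV₂ = |v₂ − v₂ᵗ| ≈ 1032 m/s = 1.032 km/s.
(c) ΔV_total = ΔV₁ + ΔV₂ ≈ 2839 m/s = 2.839 km/s.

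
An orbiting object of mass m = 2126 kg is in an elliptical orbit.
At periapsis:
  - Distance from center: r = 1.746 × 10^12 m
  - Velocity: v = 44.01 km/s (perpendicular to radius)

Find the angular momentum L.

Convert to SI: v = 44.01 km/s = 44010 m/s.
Since v is perpendicular to r, L = m · v · r.
L = 2126 · 44010 · 1.746e+12 kg·m²/s ≈ 1.634e+20 kg·m²/s.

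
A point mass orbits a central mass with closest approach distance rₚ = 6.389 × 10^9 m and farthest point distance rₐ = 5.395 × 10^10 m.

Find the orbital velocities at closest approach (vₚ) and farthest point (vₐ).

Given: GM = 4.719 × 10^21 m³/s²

Use the vis-viva equation v² = GM(2/r − 1/a) with a = (rₚ + rₐ)/2 = (6.389e+09 + 5.395e+10)/2 = 3.01695e+10 m.
vₚ = √(GM · (2/rₚ − 1/a)) = √(4.719e+21 · (2/6.389e+09 − 1/3.01695e+10)) m/s ≈ 1.149e+06 m/s = 1149 km/s.
vₐ = √(GM · (2/rₐ − 1/a)) = √(4.719e+21 · (2/5.395e+10 − 1/3.01695e+10)) m/s ≈ 1.361e+05 m/s = 136.1 km/s.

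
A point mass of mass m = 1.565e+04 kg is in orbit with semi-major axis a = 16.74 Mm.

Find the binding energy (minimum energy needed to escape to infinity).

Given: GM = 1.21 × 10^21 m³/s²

Convert to SI: a = 16.74 Mm = 1.674e+07 m.
Total orbital energy is E = −GMm/(2a); binding energy is E_bind = −E = GMm/(2a).
E_bind = 1.21e+21 · 1.565e+04 / (2 · 1.674e+07) J ≈ 5.656e+17 J = 565.6 PJ.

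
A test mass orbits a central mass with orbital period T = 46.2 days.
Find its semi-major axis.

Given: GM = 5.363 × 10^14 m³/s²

Convert to SI: T = 46.2 days = 3.99168e+06 s.
Invert Kepler's third law: a = (GM · T² / (4π²))^(1/3).
Substituting T = 3.99168e+06 s and GM = 5.363e+14 m³/s²:
a = (5.363e+14 · (3.99168e+06)² / (4π²))^(1/3) m
a ≈ 6.004e+08 m = 600.4 Mm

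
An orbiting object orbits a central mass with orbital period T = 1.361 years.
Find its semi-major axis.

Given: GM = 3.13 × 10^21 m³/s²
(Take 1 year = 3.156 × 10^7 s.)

Convert to SI: T = 1.361 years = 4.29532e+07 s.
Invert Kepler's third law: a = (GM · T² / (4π²))^(1/3).
Substituting T = 4.29532e+07 s and GM = 3.13e+21 m³/s²:
a = (3.13e+21 · (4.29532e+07)² / (4π²))^(1/3) m
a ≈ 5.269e+11 m = 5.269 × 10^11 m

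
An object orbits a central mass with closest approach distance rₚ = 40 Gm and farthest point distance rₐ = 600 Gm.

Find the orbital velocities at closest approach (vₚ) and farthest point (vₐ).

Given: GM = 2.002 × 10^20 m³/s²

Convert to SI: rₚ = 40 Gm = 4e+10 m; rₐ = 600 Gm = 6e+11 m.
Use the vis-viva equation v² = GM(2/r − 1/a) with a = (rₚ + rₐ)/2 = (4e+10 + 6e+11)/2 = 3.2e+11 m.
vₚ = √(GM · (2/rₚ − 1/a)) = √(2.002e+20 · (2/4e+10 − 1/3.2e+11)) m/s ≈ 9.687e+04 m/s = 96.87 km/s.
vₐ = √(GM · (2/rₐ − 1/a)) = √(2.002e+20 · (2/6e+11 − 1/3.2e+11)) m/s ≈ 6458 m/s = 6.458 km/s.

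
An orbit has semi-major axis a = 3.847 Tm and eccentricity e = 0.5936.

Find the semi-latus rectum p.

Convert to SI: a = 3.847 Tm = 3.847e+12 m.
p = a (1 − e²).
p = 3.847e+12 · (1 − (0.5936)²) = 3.847e+12 · 0.647639 ≈ 2.491e+12 m = 2.491 Tm.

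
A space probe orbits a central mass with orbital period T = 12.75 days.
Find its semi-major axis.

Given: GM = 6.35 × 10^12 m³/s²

Convert to SI: T = 12.75 days = 1.1016e+06 s.
Invert Kepler's third law: a = (GM · T² / (4π²))^(1/3).
Substituting T = 1.1016e+06 s and GM = 6.35e+12 m³/s²:
a = (6.35e+12 · (1.1016e+06)² / (4π²))^(1/3) m
a ≈ 5.801e+07 m = 58.01 Mm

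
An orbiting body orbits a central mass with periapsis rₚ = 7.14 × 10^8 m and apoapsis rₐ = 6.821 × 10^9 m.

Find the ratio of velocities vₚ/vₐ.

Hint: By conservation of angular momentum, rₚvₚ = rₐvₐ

Conservation of angular momentum gives rₚvₚ = rₐvₐ, so vₚ/vₐ = rₐ/rₚ.
vₚ/vₐ = 6.821e+09 / 7.14e+08 ≈ 9.553.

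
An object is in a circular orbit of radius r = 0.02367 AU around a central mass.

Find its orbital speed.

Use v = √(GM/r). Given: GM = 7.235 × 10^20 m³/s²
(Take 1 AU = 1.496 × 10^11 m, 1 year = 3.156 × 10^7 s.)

Convert to SI: r = 0.02367 AU = 3.54103e+09 m.
For a circular orbit, gravity supplies the centripetal force, so v = √(GM / r).
v = √(7.235e+20 / 3.54103e+09) m/s ≈ 4.52e+05 m/s = 95.36 AU/year.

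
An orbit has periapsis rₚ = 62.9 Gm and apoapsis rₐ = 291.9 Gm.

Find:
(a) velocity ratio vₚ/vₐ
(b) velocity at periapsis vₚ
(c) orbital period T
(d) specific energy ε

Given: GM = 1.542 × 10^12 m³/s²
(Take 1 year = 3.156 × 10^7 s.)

Convert to SI: rₚ = 62.9 Gm = 6.29e+10 m; rₐ = 291.9 Gm = 2.919e+11 m.
(a) Conservation of angular momentum (rₚvₚ = rₐvₐ) gives vₚ/vₐ = rₐ/rₚ = 2.919e+11/6.29e+10 ≈ 4.641
(b) With a = (rₚ + rₐ)/2 = 1.774e+11 m, vₚ = √(GM (2/rₚ − 1/a)) = √(1.542e+12 · (2/6.29e+10 − 1/1.774e+11)) m/s ≈ 6.351 m/s
(c) With a = (rₚ + rₐ)/2 = 1.774e+11 m, T = 2π √(a³/GM) = 2π √((1.774e+11)³/1.542e+12) s ≈ 3.781e+11 s
(d) With a = (rₚ + rₐ)/2 = 1.774e+11 m, ε = −GM/(2a) = −1.542e+12/(2 · 1.774e+11) J/kg ≈ -4.346 J/kg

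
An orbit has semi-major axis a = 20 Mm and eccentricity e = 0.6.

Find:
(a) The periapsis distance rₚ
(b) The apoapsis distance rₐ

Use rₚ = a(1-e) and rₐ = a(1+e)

Convert to SI: a = 20 Mm = 2e+07 m.
(a) rₚ = a(1 − e) = 2e+07 · (1 − 0.6) = 2e+07 · 0.4 ≈ 8e+06 m = 8 Mm.
(b) rₐ = a(1 + e) = 2e+07 · (1 + 0.6) = 2e+07 · 1.6 ≈ 3.2e+07 m = 32 Mm.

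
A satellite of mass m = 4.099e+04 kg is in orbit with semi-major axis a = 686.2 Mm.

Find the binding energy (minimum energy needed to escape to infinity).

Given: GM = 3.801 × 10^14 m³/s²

Convert to SI: a = 686.2 Mm = 6.862e+08 m.
Total orbital energy is E = −GMm/(2a); binding energy is E_bind = −E = GMm/(2a).
E_bind = 3.801e+14 · 4.099e+04 / (2 · 6.862e+08) J ≈ 1.135e+10 J = 11.35 GJ.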